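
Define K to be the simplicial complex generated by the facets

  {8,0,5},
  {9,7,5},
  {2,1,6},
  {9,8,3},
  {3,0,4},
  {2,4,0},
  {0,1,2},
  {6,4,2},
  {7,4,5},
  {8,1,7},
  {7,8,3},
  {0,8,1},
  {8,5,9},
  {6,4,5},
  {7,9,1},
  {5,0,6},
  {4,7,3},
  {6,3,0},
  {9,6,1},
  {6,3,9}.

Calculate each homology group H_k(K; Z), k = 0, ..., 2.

Take the total order 0 < 1 < 2 < 3 < 4 < 5 < 6 < 7 < 8 < 9 on the vertex set. Then K (dimension 2) consists of the simplices:

  0-simplices (10): [0], [1], [2], [3], [4], [5], [6], [7], [8], [9]
  1-simplices (30): (30 of them)
  2-simplices (20): (20 of them)

Hence C_0 ≅ Z^10, C_1 ≅ Z^30, C_2 ≅ Z^20.

∂_1: C_1 → C_0 maps an edge to its endpoints' difference, ∂[p,q] = q − p. For instance
  ∂[2,4] = [4] − [2].
This gives a 10×30 integer matrix of rank 9; reducing to Smith normal form yields diagonal entries (1,1,1,1,1,1,1,1,1).

Boundary ∂_2: C_2 → C_1 acts by ∂[p,q,r] = [q,r] − [p,r] + [p,q]. For instance
  ∂[5,8,9] = [8,9] − [5,9] + [5,8],
  ∂[0,5,6] = [5,6] − [0,6] + [0,5].
The 30×20 boundary matrix has rank 20 and Smith normal form diag(1,1,1,1,1,1,1,1,1,1,1,1,1,1,1,1,1,1,1,2).

Now H_k = ker ∂_k / im ∂_{k+1}, so:

  H_0: rank C_0 − rank ∂_1 = 10 − 9 = 1, and the invariant factors of ∂_1 are all 1, so H_0 ≅ Z.
  H_1: rank ker ∂_1 − rank ∂_2 = (30 − 9) − 20 = 1, and ∂_2 has invariant factor 2 > 1, so H_1 ≅ Z ⊕ Z/2.
  H_2: rank ker ∂_2 − rank ∂_3 = (20 − 20) − 0 = 0, and there is no ∂_3, so H_2 ≅ 0.

H_0 = Z,  H_1 = Z ⊕ Z/2,  H_2 = 0.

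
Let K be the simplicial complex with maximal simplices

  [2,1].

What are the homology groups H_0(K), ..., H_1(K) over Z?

H_0 = Z,  H_1 = 0.

Fix the vertex order 1 < 2 and write every simplex with vertices in increasing order. Then dim K = 1 and the simplices of K are:

  0-simplices (2): [1], [2]
  1-simplices (1): [1,2]

Hence C_0 ≅ Z^2, C_1 ≅ Z^1.

The boundary map ∂_1: C_1 → C_0 sends each edge [p,q] (with p < q) to q − p. For instance
  ∂[1,2] = [2] − [1].
As a 2×1 matrix over Z this has rank 1, with invariant factors (1).

Computing H_k = (kernel of ∂_k) / (image of ∂_{k+1}):

  H_0: rank C_0 − rank ∂_1 = 2 − 1 = 1, and the invariant factors of ∂_1 are all 1, so H_0 = Z.
  H_1: rank ker ∂_1 − rank ∂_2 = (1 − 1) − 0 = 0, and there is no ∂_2, so H_1 = 0.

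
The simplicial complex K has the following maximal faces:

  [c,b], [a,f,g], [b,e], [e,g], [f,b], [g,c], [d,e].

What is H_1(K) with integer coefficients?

Take the total order a < b < c < d < e < f < g on the vertex set. Then K (dimension 2) consists of the simplices:

  0-simplices (7): a, b, c, d, e, f, g
  1-simplices (9): af, ag, bc, be, bf, cg, de, eg, fg
  2-simplices (1): afg

so the chain groups are C_0 ≅ Z^7, C_1 ≅ Z^9, C_2 ≅ Z^1.

Boundary ∂_1: C_1 → C_0 is given by ∂[p,q] = [q] − [p]. For instance
  ∂cg = g − c.
The 7×9 boundary matrix has rank 6 and Smith normal form diag(1,1,1,1,1,1).

Boundary ∂_2: C_2 → C_1 sends each 2-simplex [p,q,r] to [q,r] − [p,r] + [p,q]. For instance
  ∂afg = fg − ag + af.
The 9×1 boundary matrix has rank 1 and Smith normal form diag(1).

Now H_k = ker ∂_k / im ∂_{k+1}, so:

  H_1: rank ker ∂_1 − rank ∂_2 = (9 − 6) − 1 = 2, and the invariant factors of ∂_2 are all 1, so H_1 ≅ Z^2.

H_1 ≅ Z^2.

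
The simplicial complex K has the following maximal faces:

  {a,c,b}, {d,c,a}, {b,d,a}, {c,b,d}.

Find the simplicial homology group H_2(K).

H_2 = Z.

Fix the vertex order a < b < c < d and write every simplex with vertices in increasing order. Then dim K = 2 and the simplices of K are:

  0-simplices (4): a, b, c, d
  1-simplices (6): ab, ac, ad, bc, bd, cd
  2-simplices (4): abc, abd, acd, bcd

giving chain groups C_0 ≅ Z^4, C_1 ≅ Z^6, C_2 ≅ Z^4.

∂_1: C_1 → C_0 sends each edge [p,q] (with p < q) to q − p.
This gives a 4×6 integer matrix of rank 3; reducing to Smith normal form yields diagonal entries (1,1,1).

The boundary map ∂_2: C_2 → C_1 sends each 2-simplex [p,q,r] to [q,r] − [p,r] + [p,q]. For instance
  ∂abd = bd − ad + ab,
  ∂acd = cd − ad + ac.
The resulting 6×4 matrix has rank 3, and its Smith normal form has invariant factors (1,1,1).

Reading off H_k = ker ∂_k / im ∂_{k+1}:

  H_2: rank ker ∂_2 − rank ∂_3 = (4 − 3) − 0 = 1, and there is no ∂_3, so H_2 = Z.

(K is a triangulation of the 2-sphere S^2.)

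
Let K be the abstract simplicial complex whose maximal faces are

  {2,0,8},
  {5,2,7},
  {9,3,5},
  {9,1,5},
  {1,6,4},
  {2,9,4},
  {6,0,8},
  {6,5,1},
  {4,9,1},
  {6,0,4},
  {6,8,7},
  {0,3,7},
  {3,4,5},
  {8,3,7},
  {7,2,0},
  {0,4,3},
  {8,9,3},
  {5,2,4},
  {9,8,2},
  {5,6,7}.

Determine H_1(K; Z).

H_1 = Z × Z/2.

Take the total order 0 < 1 < 2 < 3 < 4 < 5 < 6 < 7 < 8 < 9 on the vertex set. Then K (dimension 2) consists of the simplices:

  0-simplices (10): [0], [1], [2], [3], [4], [5], [6], [7], [8], [9]
  1-simplices (30): (30 of them)
  2-simplices (20): (20 of them)

giving chain groups C_0 ≅ Z^10, C_1 ≅ Z^30, C_2 ≅ Z^20.

The boundary map ∂_1: C_1 → C_0 sends each edge [p,q] (with p < q) to q − p.
As a 10×30 matrix over Z this has rank 9, with invariant factors (1,1,1,1,1,1,1,1,1).

Boundary ∂_2: C_2 → C_1 sends each 2-simplex [p,q,r] to [q,r] − [p,r] + [p,q]. For instance
  ∂[2,4,5] = [4,5] − [2,5] + [2,4],
  ∂[3,7,8] = [7,8] − [3,8] + [3,7].
This gives a 30×20 integer matrix of rank 20; reducing to Smith normal form yields diagonal entries (1,1,1,1,1,1,1,1,1,1,1,1,1,1,1,1,1,1,1,2).

From H_k ≅ ker(∂_k) / im(∂_{k+1}) we obtain:

  H_1: rank ker ∂_1 − rank ∂_2 = (30 − 9) − 20 = 1, and ∂_2 has invariant factor 2 > 1, so H_1 ≅ Z × Z/2.

(K is a triangulation of the Klein bottle.)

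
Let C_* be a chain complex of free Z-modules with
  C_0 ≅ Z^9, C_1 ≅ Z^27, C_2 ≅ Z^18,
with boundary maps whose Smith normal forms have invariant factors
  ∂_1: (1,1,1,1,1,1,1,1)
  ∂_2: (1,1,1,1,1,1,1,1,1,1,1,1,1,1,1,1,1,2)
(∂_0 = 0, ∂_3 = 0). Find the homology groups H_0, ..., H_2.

H_0 = Z,  H_1 = Z ⊕ Z/2Z,  H_2 = 0.

H_0: b_0 = 9 − 0 − 8 = 1; torsion from ∂_1 factors > 1: none. So H_0 = Z.
H_1: b_1 = 27 − 8 − 18 = 1; torsion from ∂_2 factors > 1: [2]. So H_1 = Z ⊕ Z/2Z.
H_2: b_2 = 18 − 18 − 0 = 0; torsion from ∂_3 factors > 1: none. So H_2 = 0.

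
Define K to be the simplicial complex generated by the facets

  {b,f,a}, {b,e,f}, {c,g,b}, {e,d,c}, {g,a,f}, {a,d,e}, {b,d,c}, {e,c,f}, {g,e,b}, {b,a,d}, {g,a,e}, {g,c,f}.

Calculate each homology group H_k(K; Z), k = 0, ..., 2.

We work with the vertex ordering a < b < c < d < e < f < g. The simplices of K, each written with vertices in increasing order, are:

  0-simplices (7): a, b, c, d, e, f, g
  1-simplices (18): ab, ad, ae, af, ag, bc, bd, be, bf, bg, cd, ce, cf, cg, de, ef, eg, fg
  2-simplices (12): abd, abf, ade, aeg, afg, bcd, bcg, bef, beg, cde, cef, cfg

so the chain groups are C_0 ≅ Z^7, C_1 ≅ Z^18, C_2 ≅ Z^12.

Boundary ∂_1: C_1 → C_0 sends each edge [p,q] (with p < q) to q − p. For instance
  ∂bc = c − b.
As a 7×18 matrix over Z this has rank 6, with invariant factors (1,1,1,1,1,1).

The boundary map ∂_2: C_2 → C_1 maps a triangle to the signed sum of its edges. For instance
  ∂cef = ef − cf + ce,
  ∂afg = fg − ag + af.
As a 18×12 matrix over Z this has rank 12, with invariant factors (1,1,1,1,1,1,1,1,1,1,1,2).

Computing H_k = (kernel of ∂_k) / (image of ∂_{k+1}):

  H_0: rank C_0 − rank ∂_1 = 7 − 6 = 1, and the invariant factors of ∂_1 are all 1, so H_0 ≅ Z.
  H_1: rank ker ∂_1 − rank ∂_2 = (18 − 6) − 12 = 0, and ∂_2 has invariant factor 2 > 1, so H_1 ≅ Z_2.
  H_2: rank ker ∂_2 − rank ∂_3 = (12 − 12) − 0 = 0, and there is no ∂_3, so H_2 ≅ 0.

(K is a triangulation of the real projective plane RP^2.)

H_0 = Z,  H_1 = Z_2,  H_2 = 0.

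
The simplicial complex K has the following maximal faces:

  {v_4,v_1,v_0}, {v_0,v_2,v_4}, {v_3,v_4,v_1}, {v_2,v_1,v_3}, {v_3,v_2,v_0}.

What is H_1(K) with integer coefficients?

Take the total order v_0 < v_1 < v_2 < v_3 < v_4 on the vertex set. Then K (dimension 2) consists of the simplices:

  0-simplices (5): [v_0], [v_1], [v_2], [v_3], [v_4]
  1-simplices (10): [v_0,v_1], [v_0,v_2], [v_0,v_3], [v_0,v_4], [v_1,v_2], [v_1,v_3], [v_1,v_4], [v_2,v_3], [v_2,v_4], [v_3,v_4]
  2-simplices (5): [v_0,v_1,v_4], [v_0,v_2,v_3], [v_0,v_2,v_4], [v_1,v_2,v_3], [v_1,v_3,v_4]

giving chain groups C_0 ≅ Z^5, C_1 ≅ Z^10, C_2 ≅ Z^5.

∂_1: C_1 → C_0 maps an edge to its endpoints' difference, ∂[p,q] = q − p. For instance
  ∂[v_0,v_4] = [v_4] − [v_0].
The resulting 5×10 matrix has rank 4, and its Smith normal form has invariant factors (1,1,1,1).

∂_2: C_2 → C_1 maps a triangle to the signed sum of its edges. For instance
  ∂[v_1,v_2,v_3] = [v_2,v_3] − [v_1,v_3] + [v_1,v_2],
  ∂[v_1,v_3,v_4] = [v_3,v_4] − [v_1,v_4] + [v_1,v_3].
The resulting 10×5 matrix has rank 5, and its Smith normal form has invariant factors (1,1,1,1,1).

Computing H_k = (kernel of ∂_k) / (image of ∂_{k+1}):

  H_1: rank ker ∂_1 − rank ∂_2 = (10 − 4) − 5 = 1, and the invariant factors of ∂_2 are all 1, so H_1 = Z.

(K is a triangulation of the Möbius band.)

H_1 ≅ Z.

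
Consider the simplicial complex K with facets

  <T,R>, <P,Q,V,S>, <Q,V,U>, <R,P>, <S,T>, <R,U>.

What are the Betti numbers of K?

We work with the vertex ordering P < Q < R < S < T < U < V. The simplices of K, each written with vertices in increasing order, are:

  0-simplices (7): P, Q, R, S, T, U, V
  1-simplices (12): PQ, PR, PS, PV, QS, QU, QV, RT, RU, ST, SV, UV
  2-simplices (5): PQS, PQV, PSV, QSV, QUV
  3-simplices (1): PQSV

Hence C_0 ≅ Z^7, C_1 ≅ Z^12, C_2 ≅ Z^5, C_3 ≅ Z^1.

The boundary map ∂_1: C_1 → C_0 sends each edge [p,q] (with p < q) to q − p. For instance
  ∂ST = T − S.
The resulting 7×12 matrix has rank 6, and its Smith normal form has invariant factors (1,1,1,1,1,1).

The boundary map ∂_2: C_2 → C_1 sends each 2-simplex [p,q,r] to [q,r] − [p,r] + [p,q]. For instance
  ∂PSV = SV − PV + PS,
  ∂PQS = QS − PS + PQ.
This gives a 12×5 integer matrix of rank 4; reducing to Smith normal form yields diagonal entries (1,1,1,1).

The boundary map ∂_3: C_3 → C_2 sends each 3-simplex σ to the alternating sum Σ_i (−1)^i (σ with its i-th vertex removed). For instance
  ∂PQSV = QSV − PSV + PQV − PQS.
This gives a 5×1 integer matrix of rank 1; reducing to Smith normal form yields diagonal entries (1).

From H_k ≅ ker(∂_k) / im(∂_{k+1}) we obtain:

  H_0: rank C_0 − rank ∂_1 = 7 − 6 = 1, and the invariant factors of ∂_1 are all 1, so H_0 = Z.
  H_1: rank ker ∂_1 − rank ∂_2 = (12 − 6) − 4 = 2, and the invariant factors of ∂_2 are all 1, so H_1 = Z^2.
  H_2: rank ker ∂_2 − rank ∂_3 = (5 − 4) − 1 = 0, and the invariant factors of ∂_3 are all 1, so H_2 = 0.
  H_3: rank ker ∂_3 − rank ∂_4 = (1 − 1) − 0 = 0, and there is no ∂_4, so H_3 = 0.

As a check, the Euler characteristic is 7 − 12 + 5 − 1 = -1, which agrees with 1 − 2 + 0 − 0 = -1.

Hence the Betti numbers are b_0 = 1, b_1 = 2, b_2 = 0, b_3 = 0.

b_0 = 1, b_1 = 2, b_2 = 0, b_3 = 0.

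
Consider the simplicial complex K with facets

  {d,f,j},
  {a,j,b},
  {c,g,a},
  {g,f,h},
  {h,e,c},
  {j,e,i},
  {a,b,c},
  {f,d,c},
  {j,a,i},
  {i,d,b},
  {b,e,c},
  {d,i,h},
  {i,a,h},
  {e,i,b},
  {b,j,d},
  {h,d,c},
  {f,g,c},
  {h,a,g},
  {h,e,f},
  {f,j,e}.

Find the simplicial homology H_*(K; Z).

H_0 = Z,  H_1 = Z ⊕ Z/2,  H_2 = 0.

We work with the vertex ordering a < b < c < d < e < f < g < h < i < j. The simplices of K, each written with vertices in increasing order, are:

  0-simplices (10): a, b, c, d, e, f, g, h, i, j
  1-simplices (30): ab, ac, ag, ah, ai, aj, bc, bd, be, bi, bj, cd, ce, cf, cg, ch, df, dh, di, dj, ef, eh, ei, ej, fg, fh, fj, gh, hi, ij
  2-simplices (20): abc, abj, acg, agh, ahi, aij, bce, bdi, bdj, bei, cdf, cdh, ceh, cfg, dfj, dhi, efh, efj, eij, fgh

so the chain groups are C_0 ≅ Z^10, C_1 ≅ Z^30, C_2 ≅ Z^20.

∂_1: C_1 → C_0 maps an edge to its endpoints' difference, ∂[p,q] = q − p. For instance
  ∂fh = h − f.
This gives a 10×30 integer matrix of rank 9; reducing to Smith normal form yields diagonal entries (1,1,1,1,1,1,1,1,1).

∂_2: C_2 → C_1 acts by ∂[p,q,r] = [q,r] − [p,r] + [p,q]. For instance
  ∂agh = gh − ah + ag,
  ∂dhi = hi − di + dh.
As a 30×20 matrix over Z this has rank 20, with invariant factors (1,1,1,1,1,1,1,1,1,1,1,1,1,1,1,1,1,1,1,2).

Reading off H_k = ker ∂_k / im ∂_{k+1}:

  H_0: rank C_0 − rank ∂_1 = 10 − 9 = 1, and the invariant factors of ∂_1 are all 1, so H_0 ≅ Z.
  H_1: rank ker ∂_1 − rank ∂_2 = (30 − 9) − 20 = 1, and ∂_2 has invariant factor 2 > 1, so H_1 ≅ Z ⊕ Z/2.
  H_2: rank ker ∂_2 − rank ∂_3 = (20 − 20) − 0 = 0, and there is no ∂_3, so H_2 ≅ 0.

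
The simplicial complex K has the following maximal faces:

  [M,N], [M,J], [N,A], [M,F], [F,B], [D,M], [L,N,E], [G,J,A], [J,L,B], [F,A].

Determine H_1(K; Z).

H_1 ≅ Z^4.

K has 10 vertices, 16 edges, 3 triangles.
rank ∂_1 = 9, rank ∂_2 = 3 ⇒ b_1 = 16 − 9 − 3 = 4; all invariant factors of ∂_2 are 1 so no torsion. So H_1 ≅ Z^4.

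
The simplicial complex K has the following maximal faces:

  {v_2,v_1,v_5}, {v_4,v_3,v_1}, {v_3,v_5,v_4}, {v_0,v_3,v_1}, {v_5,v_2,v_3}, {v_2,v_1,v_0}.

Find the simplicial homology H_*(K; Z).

Take the total order v_0 < v_1 < v_2 < v_3 < v_4 < v_5 on the vertex set. Then K (dimension 2) consists of the simplices:

  0-simplices (6): [v_0], [v_1], [v_2], [v_3], [v_4], [v_5]
  1-simplices (12): [v_0,v_1], [v_0,v_2], [v_0,v_3], [v_1,v_2], [v_1,v_3], [v_1,v_4], [v_1,v_5], [v_2,v_3], [v_2,v_5], [v_3,v_4], [v_3,v_5], [v_4,v_5]
  2-simplices (6): [v_0,v_1,v_2], [v_0,v_1,v_3], [v_1,v_2,v_5], [v_1,v_3,v_4], [v_2,v_3,v_5], [v_3,v_4,v_5]

Hence C_0 ≅ Z^6, C_1 ≅ Z^12, C_2 ≅ Z^6.

∂_1: C_1 → C_0 is given by ∂[p,q] = [q] − [p]. For instance
  ∂[v_3,v_5] = [v_5] − [v_3].
The resulting 6×12 matrix has rank 5, and its Smith normal form has invariant factors (1,1,1,1,1).

Boundary ∂_2: C_2 → C_1 maps a triangle to the signed sum of its edges. For instance
  ∂[v_1,v_2,v_5] = [v_2,v_5] − [v_1,v_5] + [v_1,v_2],
  ∂[v_0,v_1,v_3] = [v_1,v_3] − [v_0,v_3] + [v_0,v_1].
The 12×6 boundary matrix has rank 6 and Smith normal form diag(1,1,1,1,1,1).

Reading off H_k = ker ∂_k / im ∂_{k+1}:

  H_0: rank C_0 − rank ∂_1 = 6 − 5 = 1, and the invariant factors of ∂_1 are all 1, so H_0 ≅ Z.
  H_1: rank ker ∂_1 − rank ∂_2 = (12 − 5) − 6 = 1, and the invariant factors of ∂_2 are all 1, so H_1 ≅ Z.
  H_2: rank ker ∂_2 − rank ∂_3 = (6 − 6) − 0 = 0, and there is no ∂_3, so H_2 ≅ 0.

As a check, the Euler characteristic is 6 − 12 + 6 = 0, which agrees with 1 − 1 + 0 = 0.
(K is a triangulation of the cylinder S^1 x I.)

H_0 ≅ Z,  H_1 ≅ Z,  H_2 = 0.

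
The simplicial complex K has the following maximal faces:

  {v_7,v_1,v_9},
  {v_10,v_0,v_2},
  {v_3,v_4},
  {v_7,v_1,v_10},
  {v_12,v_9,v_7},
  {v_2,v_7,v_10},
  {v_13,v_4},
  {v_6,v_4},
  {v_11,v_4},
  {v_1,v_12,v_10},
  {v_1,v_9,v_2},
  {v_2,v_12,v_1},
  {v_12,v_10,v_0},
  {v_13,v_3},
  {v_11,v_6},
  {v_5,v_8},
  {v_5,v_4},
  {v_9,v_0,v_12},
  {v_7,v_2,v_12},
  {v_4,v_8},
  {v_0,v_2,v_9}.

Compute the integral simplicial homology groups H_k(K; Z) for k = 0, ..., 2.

H_0 ≅ Z^2,  H_1 ≅ Z^3 ⊕ Z/2,  H_2 = 0.

Fix the vertex order v_0 < v_1 < v_2 < v_3 < v_4 < v_5 < v_6 < v_7 < v_8 < v_9 < v_10 < v_11 < v_12 < v_13 and write every simplex with vertices in increasing order. Then dim K = 2 and the simplices of K are:

  0-simplices (14): [v_0], [v_1], [v_2], [v_3], [v_4], [v_5], [v_6], [v_7], [v_8], [v_9], [v_10], [v_11], [v_12], [v_13]
  1-simplices (27): (27 of them)
  2-simplices (12): (12 of them)

so the chain groups are C_0 ≅ Z^14, C_1 ≅ Z^27, C_2 ≅ Z^12.

The boundary map ∂_1: C_1 → C_0 sends each edge [p,q] (with p < q) to q − p.
The resulting 14×27 matrix has rank 12, and its Smith normal form has invariant factors (1,1,1,1,1,1,1,1,1,1,1,1).

The boundary map ∂_2: C_2 → C_1 acts by ∂[p,q,r] = [q,r] − [p,r] + [p,q]. For instance
  ∂[v_2,v_7,v_10] = [v_7,v_10] − [v_2,v_10] + [v_2,v_7],
  ∂[v_0,v_10,v_12] = [v_10,v_12] − [v_0,v_12] + [v_0,v_10].
As a 27×12 matrix over Z this has rank 12, with invariant factors (1,1,1,1,1,1,1,1,1,1,1,2).

Now H_k = ker ∂_k / im ∂_{k+1}, so:

  H_0: rank C_0 − rank ∂_1 = 14 − 12 = 2, and the invariant factors of ∂_1 are all 1, so H_0 ≅ Z^2.
  H_1: rank ker ∂_1 − rank ∂_2 = (27 − 12) − 12 = 3, and ∂_2 has invariant factor 2 > 1, so H_1 ≅ Z^3 ⊕ Z/2.
  H_2: rank ker ∂_2 − rank ∂_3 = (12 − 12) − 0 = 0, and there is no ∂_3, so H_2 ≅ 0.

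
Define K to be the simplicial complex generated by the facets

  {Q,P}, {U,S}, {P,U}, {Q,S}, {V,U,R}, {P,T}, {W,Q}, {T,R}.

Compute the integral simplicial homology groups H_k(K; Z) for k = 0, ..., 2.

H_0 = Z,  H_1 = Z^2,  H_2 = 0.

Order the vertices as P < Q < R < S < T < U < V < W. Listing each simplex with vertices in this order, K has dimension 2 with simplices:

  0-simplices (8): P, Q, R, S, T, U, V, W
  1-simplices (10): PQ, PT, PU, QS, QW, RT, RU, RV, SU, UV
  2-simplices (1): RUV

so the chain groups are C_0 ≅ Z^8, C_1 ≅ Z^10, C_2 ≅ Z^1.

The boundary map ∂_1: C_1 → C_0 is given by ∂[p,q] = [q] − [p].
As a 8×10 matrix over Z this has rank 7, with invariant factors (1,1,1,1,1,1,1).

The boundary map ∂_2: C_2 → C_1 acts by ∂[p,q,r] = [q,r] − [p,r] + [p,q]. For instance
  ∂RUV = UV − RV + RU.
The 10×1 boundary matrix has rank 1 and Smith normal form diag(1).

From H_k ≅ ker(∂_k) / im(∂_{k+1}) we obtain:

  H_0: rank C_0 − rank ∂_1 = 8 − 7 = 1, and the invariant factors of ∂_1 are all 1, so H_0 = Z.
  H_1: rank ker ∂_1 − rank ∂_2 = (10 − 7) − 1 = 2, and the invariant factors of ∂_2 are all 1, so H_1 = Z^2.
  H_2: rank ker ∂_2 − rank ∂_3 = (1 − 1) − 0 = 0, and there is no ∂_3, so H_2 = 0.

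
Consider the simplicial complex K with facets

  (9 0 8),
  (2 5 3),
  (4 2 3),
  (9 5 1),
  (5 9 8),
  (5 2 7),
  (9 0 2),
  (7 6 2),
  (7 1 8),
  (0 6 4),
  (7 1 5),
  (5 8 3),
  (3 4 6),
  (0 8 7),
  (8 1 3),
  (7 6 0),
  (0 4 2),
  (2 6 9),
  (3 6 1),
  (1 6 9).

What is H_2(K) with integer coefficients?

H_2 = 0.

Order the vertices as 0 < 1 < 2 < 3 < 4 < 5 < 6 < 7 < 8 < 9. Listing each simplex with vertices in this order, K has dimension 2 with simplices:

  0-simplices (10): [0], [1], [2], [3], [4], [5], [6], [7], [8], [9]
  1-simplices (30): (30 of them)
  2-simplices (20): (20 of them)

Hence C_0 ≅ Z^10, C_1 ≅ Z^30, C_2 ≅ Z^20.

The boundary map ∂_1: C_1 → C_0 sends each edge [p,q] (with p < q) to q − p. For instance
  ∂[7,8] = [8] − [7].
This gives a 10×30 integer matrix of rank 9; reducing to Smith normal form yields diagonal entries (1,1,1,1,1,1,1,1,1).

The boundary map ∂_2: C_2 → C_1 maps a triangle to the signed sum of its edges. For instance
  ∂[0,4,6] = [4,6] − [0,6] + [0,4],
  ∂[0,7,8] = [7,8] − [0,8] + [0,7].
As a 30×20 matrix over Z this has rank 20, with invariant factors (1,1,1,1,1,1,1,1,1,1,1,1,1,1,1,1,1,1,1,2).

Reading off H_k = ker ∂_k / im ∂_{k+1}:

  H_2: rank ker ∂_2 − rank ∂_3 = (20 − 20) − 0 = 0, and there is no ∂_3, so H_2 ≅ 0.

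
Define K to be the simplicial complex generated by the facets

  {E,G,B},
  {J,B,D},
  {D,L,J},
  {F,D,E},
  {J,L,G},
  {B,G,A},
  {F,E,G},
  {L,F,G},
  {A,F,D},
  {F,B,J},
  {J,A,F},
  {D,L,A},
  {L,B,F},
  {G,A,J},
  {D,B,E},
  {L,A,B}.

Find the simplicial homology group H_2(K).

We work with the vertex ordering A < B < D < E < F < G < J < L. The simplices of K, each written with vertices in increasing order, are:

  0-simplices (8): A, B, D, E, F, G, J, L
  1-simplices (24): AB, AD, AF, AG, AJ, AL, BD, BE, BF, BG, BJ, BL, DE, DF, DJ, DL, EF, EG, FG, FJ, FL, GJ, GL, JL
  2-simplices (16): ABG, ABL, ADF, ADL, AFJ, AGJ, BDE, BDJ, BEG, BFJ, BFL, DEF, DJL, EFG, FGL, GJL

giving chain groups C_0 ≅ Z^8, C_1 ≅ Z^24, C_2 ≅ Z^16.

The boundary map ∂_1: C_1 → C_0 sends each edge [p,q] (with p < q) to q − p. For instance
  ∂DJ = J − D.
The resulting 8×24 matrix has rank 7, and its Smith normal form has invariant factors (1,1,1,1,1,1,1).

∂_2: C_2 → C_1 acts by ∂[p,q,r] = [q,r] − [p,r] + [p,q]. For instance
  ∂BDE = DE − BE + BD,
  ∂FGL = GL − FL + FG.
The 24×16 boundary matrix has rank 15 and Smith normal form diag(1,1,1,1,1,1,1,1,1,1,1,1,1,1,1).

From H_k ≅ ker(∂_k) / im(∂_{k+1}) we obtain:

  H_2: rank ker ∂_2 − rank ∂_3 = (16 − 15) − 0 = 1, and there is no ∂_3, so H_2 = Z.

H_2 ≅ Z.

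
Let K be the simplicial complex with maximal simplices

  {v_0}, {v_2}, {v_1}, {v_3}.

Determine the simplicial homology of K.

H_0 ≅ Z^4.

Fix the vertex order v_0 < v_1 < v_2 < v_3 and write every simplex with vertices in increasing order. Then dim K = 0 and the simplices of K are:

  0-simplices (4): [v_0], [v_1], [v_2], [v_3]

so the chain groups are C_0 ≅ Z^4.

Now H_k = ker ∂_k / im ∂_{k+1}, so:

  H_0: rank C_0 − rank ∂_1 = 4 − 0 = 4, and there is no ∂_1, so H_0 = Z^4.

(K is a triangulation of a set of 4 points.)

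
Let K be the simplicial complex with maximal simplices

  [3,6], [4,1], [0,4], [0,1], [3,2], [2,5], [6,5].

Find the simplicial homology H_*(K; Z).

H_0 = Z^2,  H_1 = Z^2.

Order the vertices as 0 < 1 < 2 < 3 < 4 < 5 < 6. Listing each simplex with vertices in this order, K has dimension 1 with simplices:

  0-simplices (7): [0], [1], [2], [3], [4], [5], [6]
  1-simplices (7): [0,1], [0,4], [1,4], [2,3], [2,5], [3,6], [5,6]

so the chain groups are C_0 ≅ Z^7, C_1 ≅ Z^7.

The boundary map ∂_1: C_1 → C_0 is given by ∂[p,q] = [q] − [p].
The resulting 7×7 matrix has rank 5, and its Smith normal form has invariant factors (1,1,1,1,1).

Reading off H_k = ker ∂_k / im ∂_{k+1}:

  H_0: rank C_0 − rank ∂_1 = 7 − 5 = 2, and the invariant factors of ∂_1 are all 1, so H_0 ≅ Z^2.
  H_1: rank ker ∂_1 − rank ∂_2 = (7 − 5) − 0 = 2, and there is no ∂_2, so H_1 ≅ Z^2.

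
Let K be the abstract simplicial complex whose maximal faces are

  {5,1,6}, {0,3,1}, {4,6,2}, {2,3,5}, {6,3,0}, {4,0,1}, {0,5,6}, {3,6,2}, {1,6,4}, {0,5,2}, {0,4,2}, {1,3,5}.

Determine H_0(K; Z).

H_0 ≅ Z.

Fix the vertex order 0 < 1 < 2 < 3 < 4 < 5 < 6 and write every simplex with vertices in increasing order. Then dim K = 2 and the simplices of K are:

  0-simplices (7): [0], [1], [2], [3], [4], [5], [6]
  1-simplices (18): [0,1], [0,2], [0,3], [0,4], [0,5], [0,6], [1,3], [1,4], [1,5], [1,6], [2,3], [2,4], [2,5], [2,6], [3,5], [3,6], [4,6], [5,6]
  2-simplices (12): [0,1,3], [0,1,4], [0,2,4], [0,2,5], [0,3,6], [0,5,6], [1,3,5], [1,4,6], [1,5,6], [2,3,5], [2,3,6], [2,4,6]

so the chain groups are C_0 ≅ Z^7, C_1 ≅ Z^18, C_2 ≅ Z^12.

Boundary ∂_1: C_1 → C_0 maps an edge to its endpoints' difference, ∂[p,q] = q − p. For instance
  ∂[4,6] = [6] − [4].
This gives a 7×18 integer matrix of rank 6; reducing to Smith normal form yields diagonal entries (1,1,1,1,1,1).

Boundary ∂_2: C_2 → C_1 acts by ∂[p,q,r] = [q,r] − [p,r] + [p,q]. For instance
  ∂[0,2,4] = [2,4] − [0,4] + [0,2],
  ∂[2,3,6] = [3,6] − [2,6] + [2,3].
As a 18×12 matrix over Z this has rank 12, with invariant factors (1,1,1,1,1,1,1,1,1,1,1,2).

Now H_k = ker ∂_k / im ∂_{k+1}, so:

  H_0: rank C_0 − rank ∂_1 = 7 − 6 = 1, and the invariant factors of ∂_1 are all 1, so H_0 = Z.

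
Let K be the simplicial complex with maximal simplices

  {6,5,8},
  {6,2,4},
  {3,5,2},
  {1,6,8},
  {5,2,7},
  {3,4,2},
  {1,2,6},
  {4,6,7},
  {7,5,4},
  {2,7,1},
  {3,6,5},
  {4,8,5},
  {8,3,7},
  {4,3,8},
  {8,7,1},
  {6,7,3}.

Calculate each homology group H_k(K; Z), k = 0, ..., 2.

H_0 ≅ Z,  H_1 ≅ Z^2,  H_2 ≅ Z.

Take the total order 1 < 2 < 3 < 4 < 5 < 6 < 7 < 8 on the vertex set. Then K (dimension 2) consists of the simplices:

  0-simplices (8): [1], [2], [3], [4], [5], [6], [7], [8]
  1-simplices (24): (24 of them)
  2-simplices (16): [1,2,6], [1,2,7], [1,6,8], [1,7,8], [2,3,4], [2,3,5], [2,4,6], [2,5,7], [3,4,8], [3,5,6], [3,6,7], [3,7,8], [4,5,7], [4,5,8], [4,6,7], [5,6,8]

giving chain groups C_0 ≅ Z^8, C_1 ≅ Z^24, C_2 ≅ Z^16.

∂_1: C_1 → C_0 sends each edge [p,q] (with p < q) to q − p.
The resulting 8×24 matrix has rank 7, and its Smith normal form has invariant factors (1,1,1,1,1,1,1).

The boundary map ∂_2: C_2 → C_1 maps a triangle to the signed sum of its edges. For instance
  ∂[2,5,7] = [5,7] − [2,7] + [2,5],
  ∂[4,6,7] = [6,7] − [4,7] + [4,6].
This gives a 24×16 integer matrix of rank 15; reducing to Smith normal form yields diagonal entries (1,1,1,1,1,1,1,1,1,1,1,1,1,1,1).

From H_k ≅ ker(∂_k) / im(∂_{k+1}) we obtain:

  H_0: rank C_0 − rank ∂_1 = 8 − 7 = 1, and the invariant factors of ∂_1 are all 1, so H_0 = Z.
  H_1: rank ker ∂_1 − rank ∂_2 = (24 − 7) − 15 = 2, and the invariant factors of ∂_2 are all 1, so H_1 = Z^2.
  H_2: rank ker ∂_2 − rank ∂_3 = (16 − 15) − 0 = 1, and there is no ∂_3, so H_2 = Z.

As a check, the Euler characteristic is 8 − 24 + 16 = 0, which agrees with 1 − 2 + 1 = 0.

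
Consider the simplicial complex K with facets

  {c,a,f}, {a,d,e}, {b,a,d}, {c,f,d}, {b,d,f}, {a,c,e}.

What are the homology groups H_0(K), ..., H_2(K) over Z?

Order the vertices as a < b < c < d < e < f. Listing each simplex with vertices in this order, K has dimension 2 with simplices:

  0-simplices (6): a, b, c, d, e, f
  1-simplices (12): ab, ac, ad, ae, af, bd, bf, cd, ce, cf, de, df
  2-simplices (6): abd, ace, acf, ade, bdf, cdf

giving chain groups C_0 ≅ Z^6, C_1 ≅ Z^12, C_2 ≅ Z^6.

Boundary ∂_1: C_1 → C_0 is given by ∂[p,q] = [q] − [p].
This gives a 6×12 integer matrix of rank 5; reducing to Smith normal form yields diagonal entries (1,1,1,1,1).

The boundary map ∂_2: C_2 → C_1 sends each 2-simplex [p,q,r] to [q,r] − [p,r] + [p,q]. For instance
  ∂ace = ce − ae + ac,
  ∂cdf = df − cf + cd.
The resulting 12×6 matrix has rank 6, and its Smith normal form has invariant factors (1,1,1,1,1,1).

From H_k ≅ ker(∂_k) / im(∂_{k+1}) we obtain:

  H_0: rank C_0 − rank ∂_1 = 6 − 5 = 1, and the invariant factors of ∂_1 are all 1, so H_0 ≅ Z.
  H_1: rank ker ∂_1 − rank ∂_2 = (12 − 5) − 6 = 1, and the invariant factors of ∂_2 are all 1, so H_1 ≅ Z.
  H_2: rank ker ∂_2 − rank ∂_3 = (6 − 6) − 0 = 0, and there is no ∂_3, so H_2 ≅ 0.

H_0 ≅ Z,  H_1 ≅ Z,  H_2 = 0.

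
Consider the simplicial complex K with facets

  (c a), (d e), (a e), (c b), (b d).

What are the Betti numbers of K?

b_0 = 1, b_1 = 1.

K has 5 vertices, 5 edges.
rank ∂_0 = 0, rank ∂_1 = 4 ⇒ b_0 = 5 − 0 − 4 = 1; all invariant factors of ∂_1 are 1 so no torsion. So H_0 ≅ Z.
rank ∂_1 = 4, rank ∂_2 = 0 ⇒ b_1 = 5 − 4 − 0 = 1. So H_1 ≅ Z.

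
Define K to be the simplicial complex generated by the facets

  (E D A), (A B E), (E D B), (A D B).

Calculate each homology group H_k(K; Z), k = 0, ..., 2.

H_0 ≅ Z,  H_1 = 0,  H_2 ≅ Z.

Fix the vertex order A < B < D < E and write every simplex with vertices in increasing order. Then dim K = 2 and the simplices of K are:

  0-simplices (4): A, B, D, E
  1-simplices (6): AB, AD, AE, BD, BE, DE
  2-simplices (4): ABD, ABE, ADE, BDE

so the chain groups are C_0 ≅ Z^4, C_1 ≅ Z^6, C_2 ≅ Z^4.

Boundary ∂_1: C_1 → C_0 sends each edge [p,q] (with p < q) to q − p. For instance
  ∂AB = B − A.
The resulting 4×6 matrix has rank 3, and its Smith normal form has invariant factors (1,1,1).

The boundary map ∂_2: C_2 → C_1 acts by ∂[p,q,r] = [q,r] − [p,r] + [p,q]. For instance
  ∂ABE = BE − AE + AB,
  ∂BDE = DE − BE + BD.
This gives a 6×4 integer matrix of rank 3; reducing to Smith normal form yields diagonal entries (1,1,1).

Computing H_k = (kernel of ∂_k) / (image of ∂_{k+1}):

  H_0: rank C_0 − rank ∂_1 = 4 − 3 = 1, and the invariant factors of ∂_1 are all 1, so H_0 = Z.
  H_1: rank ker ∂_1 − rank ∂_2 = (6 − 3) − 3 = 0, and the invariant factors of ∂_2 are all 1, so H_1 = 0.
  H_2: rank ker ∂_2 − rank ∂_3 = (4 − 3) − 0 = 1, and there is no ∂_3, so H_2 = Z.

As a check, the Euler characteristic is 4 − 6 + 4 = 2, which agrees with 1 − 0 + 1 = 2.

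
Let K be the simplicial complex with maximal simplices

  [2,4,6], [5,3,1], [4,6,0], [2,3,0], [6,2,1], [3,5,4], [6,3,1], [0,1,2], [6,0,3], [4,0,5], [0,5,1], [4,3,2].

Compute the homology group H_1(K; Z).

H_1 = Z/2.

We work with the vertex ordering 0 < 1 < 2 < 3 < 4 < 5 < 6. The simplices of K, each written with vertices in increasing order, are:

  0-simplices (7): [0], [1], [2], [3], [4], [5], [6]
  1-simplices (18): [0,1], [0,2], [0,3], [0,4], [0,5], [0,6], [1,2], [1,3], [1,5], [1,6], [2,3], [2,4], [2,6], [3,4], [3,5], [3,6], [4,5], [4,6]
  2-simplices (12): [0,1,2], [0,1,5], [0,2,3], [0,3,6], [0,4,5], [0,4,6], [1,2,6], [1,3,5], [1,3,6], [2,3,4], [2,4,6], [3,4,5]

Hence C_0 ≅ Z^7, C_1 ≅ Z^18, C_2 ≅ Z^12.

The boundary map ∂_1: C_1 → C_0 maps an edge to its endpoints' difference, ∂[p,q] = q − p. For instance
  ∂[3,6] = [6] − [3].
This gives a 7×18 integer matrix of rank 6; reducing to Smith normal form yields diagonal entries (1,1,1,1,1,1).

Boundary ∂_2: C_2 → C_1 maps a triangle to the signed sum of its edges. For instance
  ∂[1,3,5] = [3,5] − [1,5] + [1,3],
  ∂[0,1,5] = [1,5] − [0,5] + [0,1].
The resulting 18×12 matrix has rank 12, and its Smith normal form has invariant factors (1,1,1,1,1,1,1,1,1,1,1,2).

Reading off H_k = ker ∂_k / im ∂_{k+1}:

  H_1: rank ker ∂_1 − rank ∂_2 = (18 − 6) − 12 = 0, and ∂_2 has invariant factor 2 > 1, so H_1 = Z/2.

(K is a triangulation of the real projective plane RP^2.)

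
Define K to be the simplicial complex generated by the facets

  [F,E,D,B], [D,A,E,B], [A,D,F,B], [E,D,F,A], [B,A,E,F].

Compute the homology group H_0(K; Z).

We work with the vertex ordering A < B < D < E < F. The simplices of K, each written with vertices in increasing order, are:

  0-simplices (5): A, B, D, E, F
  1-simplices (10): AB, AD, AE, AF, BD, BE, BF, DE, DF, EF
  2-simplices (10): ABD, ABE, ABF, ADE, ADF, AEF, BDE, BDF, BEF, DEF
  3-simplices (5): ABDE, ABDF, ABEF, ADEF, BDEF

so the chain groups are C_0 ≅ Z^5, C_1 ≅ Z^10, C_2 ≅ Z^10, C_3 ≅ Z^5.

∂_1: C_1 → C_0 maps an edge to its endpoints' difference, ∂[p,q] = q − p. For instance
  ∂DF = F − D.
The 5×10 boundary matrix has rank 4 and Smith normal form diag(1,1,1,1).

The boundary map ∂_2: C_2 → C_1 acts by ∂[p,q,r] = [q,r] − [p,r] + [p,q]. For instance
  ∂BDE = DE − BE + BD,
  ∂ADF = DF − AF + AD.
The resulting 10×10 matrix has rank 6, and its Smith normal form has invariant factors (1,1,1,1,1,1).

Boundary ∂_3: C_3 → C_2 sends each 3-simplex σ to the alternating sum Σ_i (−1)^i (σ with its i-th vertex removed). For instance
  ∂ADEF = DEF − AEF + ADF − ADE,
  ∂ABDF = BDF − ADF + ABF − ABD.
As a 10×5 matrix over Z this has rank 4, with invariant factors (1,1,1,1).

Now H_k = ker ∂_k / im ∂_{k+1}, so:

  H_0: rank C_0 − rank ∂_1 = 5 − 4 = 1, and the invariant factors of ∂_1 are all 1, so H_0 = Z.

(K is a triangulation of the 3-sphere S^3.)

H_0 = Z.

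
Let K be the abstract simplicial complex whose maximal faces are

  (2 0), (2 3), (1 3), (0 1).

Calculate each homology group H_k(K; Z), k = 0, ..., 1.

We work with the vertex ordering 0 < 1 < 2 < 3. The simplices of K, each written with vertices in increasing order, are:

  0-simplices (4): [0], [1], [2], [3]
  1-simplices (4): [0,1], [0,2], [1,3], [2,3]

giving chain groups C_0 ≅ Z^4, C_1 ≅ Z^4.

Boundary ∂_1: C_1 → C_0 is given by ∂[p,q] = [q] − [p]. For instance
  ∂[1,3] = [3] − [1].
The resulting 4×4 matrix has rank 3, and its Smith normal form has invariant factors (1,1,1).

Computing H_k = (kernel of ∂_k) / (image of ∂_{k+1}):

  H_0: rank C_0 − rank ∂_1 = 4 − 3 = 1, and the invariant factors of ∂_1 are all 1, so H_0 = Z.
  H_1: rank ker ∂_1 − rank ∂_2 = (4 − 3) − 0 = 1, and there is no ∂_2, so H_1 = Z.

As a check, the Euler characteristic is 4 − 4 = 0, which agrees with 1 − 1 = 0.
(K is a triangulation of the circle S^1.)

H_0 = Z,  H_1 = Z.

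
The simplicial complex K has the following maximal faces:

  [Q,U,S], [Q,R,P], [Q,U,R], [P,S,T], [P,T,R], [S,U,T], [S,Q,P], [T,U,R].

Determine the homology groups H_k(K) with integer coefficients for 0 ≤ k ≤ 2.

Order the vertices as P < Q < R < S < T < U. Listing each simplex with vertices in this order, K has dimension 2 with simplices:

  0-simplices (6): P, Q, R, S, T, U
  1-simplices (12): PQ, PR, PS, PT, QR, QS, QU, RT, RU, ST, SU, TU
  2-simplices (8): PQR, PQS, PRT, PST, QRU, QSU, RTU, STU

Hence C_0 ≅ Z^6, C_1 ≅ Z^12, C_2 ≅ Z^8.

∂_1: C_1 → C_0 maps an edge to its endpoints' difference, ∂[p,q] = q − p. For instance
  ∂RU = U − R.
The resulting 6×12 matrix has rank 5, and its Smith normal form has invariant factors (1,1,1,1,1).

∂_2: C_2 → C_1 maps a triangle to the signed sum of its edges. For instance
  ∂PRT = RT − PT + PR,
  ∂QRU = RU − QU + QR.
This gives a 12×8 integer matrix of rank 7; reducing to Smith normal form yields diagonal entries (1,1,1,1,1,1,1).

Now H_k = ker ∂_k / im ∂_{k+1}, so:

  H_0: rank C_0 − rank ∂_1 = 6 − 5 = 1, and the invariant factors of ∂_1 are all 1, so H_0 ≅ Z.
  H_1: rank ker ∂_1 − rank ∂_2 = (12 − 5) − 7 = 0, and the invariant factors of ∂_2 are all 1, so H_1 ≅ 0.
  H_2: rank ker ∂_2 − rank ∂_3 = (8 − 7) − 0 = 1, and there is no ∂_3, so H_2 ≅ Z.

As a check, the Euler characteristic is 6 − 12 + 8 = 2, which agrees with 1 − 0 + 1 = 2.

H_0 ≅ Z,  H_1 = 0,  H_2 ≅ Z.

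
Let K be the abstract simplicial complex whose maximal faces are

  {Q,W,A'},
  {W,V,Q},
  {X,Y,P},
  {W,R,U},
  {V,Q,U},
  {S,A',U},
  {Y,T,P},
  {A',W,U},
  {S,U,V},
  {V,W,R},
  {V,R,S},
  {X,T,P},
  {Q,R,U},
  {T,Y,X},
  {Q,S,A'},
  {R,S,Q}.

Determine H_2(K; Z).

We work with the vertex ordering P < Q < R < S < T < U < V < W < X < Y < A'. The simplices of K, each written with vertices in increasing order, are:

  0-simplices (11): [P], [Q], [R], [S], [T], [U], [V], [W], [X], [Y], [A']
  1-simplices (24): (24 of them)
  2-simplices (16): [P,T,X], [P,T,Y], [P,X,Y], [Q,R,S], [Q,R,U], [Q,S,A'], [Q,U,V], [Q,V,W], [Q,W,A'], [R,S,V], [R,U,W], [R,V,W], [S,U,V], [S,U,A'], [T,X,Y], [U,W,A']

giving chain groups C_0 ≅ Z^11, C_1 ≅ Z^24, C_2 ≅ Z^16.

Boundary ∂_1: C_1 → C_0 sends each edge [p,q] (with p < q) to q − p. For instance
  ∂[U,W] = [W] − [U].
The resulting 11×24 matrix has rank 9, and its Smith normal form has invariant factors (1,1,1,1,1,1,1,1,1).

Boundary ∂_2: C_2 → C_1 sends each 2-simplex [p,q,r] to [q,r] − [p,r] + [p,q]. For instance
  ∂[Q,S,A'] = [S,A'] − [Q,A'] + [Q,S],
  ∂[P,X,Y] = [X,Y] − [P,Y] + [P,X].
The 24×16 boundary matrix has rank 15 and Smith normal form diag(1,1,1,1,1,1,1,1,1,1,1,1,1,1,2).

From H_k ≅ ker(∂_k) / im(∂_{k+1}) we obtain:

  H_2: rank ker ∂_2 − rank ∂_3 = (16 − 15) − 0 = 1, and there is no ∂_3, so H_2 ≅ Z.

H_2 = Z.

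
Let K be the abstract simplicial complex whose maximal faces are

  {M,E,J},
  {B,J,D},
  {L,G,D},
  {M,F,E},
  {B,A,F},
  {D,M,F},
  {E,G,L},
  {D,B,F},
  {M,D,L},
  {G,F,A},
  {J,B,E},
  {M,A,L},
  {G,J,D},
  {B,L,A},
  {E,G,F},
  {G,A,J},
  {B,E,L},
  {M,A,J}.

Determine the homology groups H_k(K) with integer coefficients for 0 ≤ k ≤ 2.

K has 9 vertices, 27 edges, 18 triangles.
rank ∂_0 = 0, rank ∂_1 = 8 ⇒ b_0 = 9 − 0 − 8 = 1; all invariant factors of ∂_1 are 1 so no torsion. So H_0 ≅ Z.
rank ∂_1 = 8, rank ∂_2 = 17 ⇒ b_1 = 27 − 8 − 17 = 2; all invariant factors of ∂_2 are 1 so no torsion. So H_1 ≅ Z^2.
rank ∂_2 = 17, rank ∂_3 = 0 ⇒ b_2 = 18 − 17 − 0 = 1. So H_2 ≅ Z.

H_0 ≅ Z,  H_1 ≅ Z^2,  H_2 ≅ Z.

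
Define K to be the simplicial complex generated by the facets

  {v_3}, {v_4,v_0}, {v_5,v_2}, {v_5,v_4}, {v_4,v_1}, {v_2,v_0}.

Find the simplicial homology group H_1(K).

Take the total order v_0 < v_1 < v_2 < v_3 < v_4 < v_5 on the vertex set. Then K (dimension 1) consists of the simplices:

  0-simplices (6): [v_0], [v_1], [v_2], [v_3], [v_4], [v_5]
  1-simplices (5): [v_0,v_2], [v_0,v_4], [v_1,v_4], [v_2,v_5], [v_4,v_5]

Hence C_0 ≅ Z^6, C_1 ≅ Z^5.

The boundary map ∂_1: C_1 → C_0 maps an edge to its endpoints' difference, ∂[p,q] = q − p.
As a 6×5 matrix over Z this has rank 4, with invariant factors (1,1,1,1).

Reading off H_k = ker ∂_k / im ∂_{k+1}:

  H_1: rank ker ∂_1 − rank ∂_2 = (5 − 4) − 0 = 1, and there is no ∂_2, so H_1 ≅ Z.

H_1 = Z.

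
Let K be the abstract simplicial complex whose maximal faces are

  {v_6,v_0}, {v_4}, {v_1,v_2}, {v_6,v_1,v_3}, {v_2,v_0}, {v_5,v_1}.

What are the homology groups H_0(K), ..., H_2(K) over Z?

H_0 ≅ Z^2,  H_1 ≅ Z,  H_2 = 0.

Fix the vertex order v_0 < v_1 < v_2 < v_3 < v_4 < v_5 < v_6 and write every simplex with vertices in increasing order. Then dim K = 2 and the simplices of K are:

  0-simplices (7): [v_0], [v_1], [v_2], [v_3], [v_4], [v_5], [v_6]
  1-simplices (7): [v_0,v_2], [v_0,v_6], [v_1,v_2], [v_1,v_3], [v_1,v_5], [v_1,v_6], [v_3,v_6]
  2-simplices (1): [v_1,v_3,v_6]

Hence C_0 ≅ Z^7, C_1 ≅ Z^7, C_2 ≅ Z^1.

∂_1: C_1 → C_0 is given by ∂[p,q] = [q] − [p]. For instance
  ∂[v_1,v_2] = [v_2] − [v_1].
This gives a 7×7 integer matrix of rank 5; reducing to Smith normal form yields diagonal entries (1,1,1,1,1).

∂_2: C_2 → C_1 maps a triangle to the signed sum of its edges. For instance
  ∂[v_1,v_3,v_6] = [v_3,v_6] − [v_1,v_6] + [v_1,v_3].
As a 7×1 matrix over Z this has rank 1, with invariant factors (1).

Reading off H_k = ker ∂_k / im ∂_{k+1}:

  H_0: rank C_0 − rank ∂_1 = 7 − 5 = 2, and the invariant factors of ∂_1 are all 1, so H_0 = Z^2.
  H_1: rank ker ∂_1 − rank ∂_2 = (7 − 5) − 1 = 1, and the invariant factors of ∂_2 are all 1, so H_1 = Z.
  H_2: rank ker ∂_2 − rank ∂_3 = (1 − 1) − 0 = 0, and there is no ∂_3, so H_2 = 0.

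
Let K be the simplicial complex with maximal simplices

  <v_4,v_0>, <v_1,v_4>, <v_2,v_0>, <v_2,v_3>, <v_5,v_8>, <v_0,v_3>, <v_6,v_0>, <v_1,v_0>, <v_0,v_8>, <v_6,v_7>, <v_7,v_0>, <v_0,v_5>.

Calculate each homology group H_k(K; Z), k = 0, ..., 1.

Order the vertices as v_0 < v_1 < v_2 < v_3 < v_4 < v_5 < v_6 < v_7 < v_8. Listing each simplex with vertices in this order, K has dimension 1 with simplices:

  0-simplices (9): [v_0], [v_1], [v_2], [v_3], [v_4], [v_5], [v_6], [v_7], [v_8]
  1-simplices (12): [v_0,v_1], [v_0,v_2], [v_0,v_3], [v_0,v_4], [v_0,v_5], [v_0,v_6], [v_0,v_7], [v_0,v_8], [v_1,v_4], [v_2,v_3], [v_5,v_8], [v_6,v_7]

so the chain groups are C_0 ≅ Z^9, C_1 ≅ Z^12.

The boundary map ∂_1: C_1 → C_0 sends each edge [p,q] (with p < q) to q − p.
This gives a 9×12 integer matrix of rank 8; reducing to Smith normal form yields diagonal entries (1,1,1,1,1,1,1,1).

From H_k ≅ ker(∂_k) / im(∂_{k+1}) we obtain:

  H_0: rank C_0 − rank ∂_1 = 9 − 8 = 1, and the invariant factors of ∂_1 are all 1, so H_0 ≅ Z.
  H_1: rank ker ∂_1 − rank ∂_2 = (12 − 8) − 0 = 4, and there is no ∂_2, so H_1 ≅ Z^4.

As a check, the Euler characteristic is 9 − 12 = -3, which agrees with 1 − 4 = -3.

H_0 = Z,  H_1 = Z^4.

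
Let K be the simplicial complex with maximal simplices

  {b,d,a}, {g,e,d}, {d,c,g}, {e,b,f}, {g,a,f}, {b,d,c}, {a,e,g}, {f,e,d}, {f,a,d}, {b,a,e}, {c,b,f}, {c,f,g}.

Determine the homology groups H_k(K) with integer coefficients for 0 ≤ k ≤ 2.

K has 7 vertices, 18 edges, 12 triangles.
rank ∂_0 = 0, rank ∂_1 = 6 ⇒ b_0 = 7 − 0 − 6 = 1; all invariant factors of ∂_1 are 1 so no torsion. So H_0 ≅ Z.
rank ∂_1 = 6, rank ∂_2 = 12 ⇒ b_1 = 18 − 6 − 12 = 0; ∂_2 has invariant factor(s) [2] giving torsion. So H_1 ≅ Z/2.
rank ∂_2 = 12, rank ∂_3 = 0 ⇒ b_2 = 12 − 12 − 0 = 0. So H_2 ≅ 0.

H_0 = Z,  H_1 = Z/2,  H_2 = 0.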